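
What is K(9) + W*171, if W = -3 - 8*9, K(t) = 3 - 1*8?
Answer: -12830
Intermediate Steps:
K(t) = -5 (K(t) = 3 - 8 = -5)
W = -75 (W = -3 - 72 = -75)
K(9) + W*171 = -5 - 75*171 = -5 - 12825 = -12830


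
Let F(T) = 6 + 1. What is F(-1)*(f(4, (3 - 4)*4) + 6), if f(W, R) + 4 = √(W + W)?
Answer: 14 + 14*√2 ≈ 33.799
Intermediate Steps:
f(W, R) = -4 + √2*√W (f(W, R) = -4 + √(W + W) = -4 + √(2*W) = -4 + √2*√W)
F(T) = 7
F(-1)*(f(4, (3 - 4)*4) + 6) = 7*((-4 + √2*√4) + 6) = 7*((-4 + √2*2) + 6) = 7*((-4 + 2*√2) + 6) = 7*(2 + 2*√2) = 14 + 14*√2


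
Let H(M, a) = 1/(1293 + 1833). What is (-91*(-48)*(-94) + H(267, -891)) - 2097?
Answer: -1290065813/3126 ≈ -4.1269e+5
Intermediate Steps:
H(M, a) = 1/3126
(-91*(-48)*(-94) + H(267, -891)) - 2097 = (-91*(-48)*(-94) + 1/3126) - 2097 = (4368*(-94) + 1/3126) - 2097 = (-410592 + 1/3126) - 2097 = -1283510591/3126 - 2097 = -1290065813/3126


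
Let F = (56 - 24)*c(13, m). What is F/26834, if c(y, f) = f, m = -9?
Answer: -144/13417 ≈ -0.010733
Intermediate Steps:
F = -288 (F = (56 - 24)*(-9) = 32*(-9) = -288)
F/26834 = -288/26834 = -288*1/26834 = -144/13417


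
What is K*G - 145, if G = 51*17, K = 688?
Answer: 596351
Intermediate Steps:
G = 867
K*G - 145 = 688*867 - 145 = 596496 - 145 = 596351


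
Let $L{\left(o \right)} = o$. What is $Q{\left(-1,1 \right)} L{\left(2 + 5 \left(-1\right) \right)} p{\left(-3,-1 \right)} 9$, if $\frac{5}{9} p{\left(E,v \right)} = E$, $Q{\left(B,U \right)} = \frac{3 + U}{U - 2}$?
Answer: $- \frac{2916}{5} \approx -583.2$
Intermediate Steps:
$Q{\left(B,U \right)} = \frac{3 + U}{-2 + U}$
$p{\left(E,v \right)} = \frac{9 E}{5}$
$Q{\left(-1,1 \right)} L{\left(2 + 5 \left(-1\right) \right)} p{\left(-3,-1 \right)} 9 = \frac{3 + 1}{-2 + 1} \left(2 + 5 \left(-1\right)\right) \frac{9}{5} \left(-3\right) 9 = \frac{1}{-1} \cdot 4 \left(2 - 5\right) \left(- \frac{27}{5}\right) 9 = \left(-1\right) 4 \left(-3\right) \left(- \frac{27}{5}\right) 9 = \left(-4\right) \left(-3\right) \left(- \frac{27}{5}\right) 9 = 12 \left(- \frac{27}{5}\right) 9 = \left(- \frac{324}{5}\right) 9 = - \frac{2916}{5}$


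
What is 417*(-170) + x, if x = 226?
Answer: -70664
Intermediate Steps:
417*(-170) + x = 417*(-170) + 226 = -70890 + 226 = -70664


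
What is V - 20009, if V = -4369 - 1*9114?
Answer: -33492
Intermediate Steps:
V = -13483 (V = -4369 - 9114 = -13483)
V - 20009 = -13483 - 20009 = -33492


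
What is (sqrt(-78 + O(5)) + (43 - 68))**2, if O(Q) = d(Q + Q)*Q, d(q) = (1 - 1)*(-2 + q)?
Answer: (25 - I*sqrt(78))**2 ≈ 547.0 - 441.59*I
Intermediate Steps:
d(q) = 0 (d(q) = 0*(-2 + q) = 0)
O(Q) = 0 (O(Q) = 0*Q = 0)
(sqrt(-78 + O(5)) + (43 - 68))**2 = (sqrt(-78 + 0) + (43 - 68))**2 = (sqrt(-78) - 25)**2 = (I*sqrt(78) - 25)**2 = (-25 + I*sqrt(78))**2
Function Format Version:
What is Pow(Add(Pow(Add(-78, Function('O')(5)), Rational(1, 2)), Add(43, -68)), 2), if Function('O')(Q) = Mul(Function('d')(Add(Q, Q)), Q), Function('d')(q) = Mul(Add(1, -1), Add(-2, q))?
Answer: Pow(Add(25, Mul(-1, I, Pow(78, Rational(1, 2)))), 2) ≈ Add(547.00, Mul(-441.59, I))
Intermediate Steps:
Function('d')(q) = 0 (Function('d')(q) = Mul(0, Add(-2, q)) = 0)
Function('O')(Q) = 0 (Function('O')(Q) = Mul(0, Q) = 0)
Pow(Add(Pow(Add(-78, Function('O')(5)), Rational(1, 2)), Add(43, -68)), 2) = Pow(Add(Pow(Add(-78, 0), Rational(1, 2)), Add(43, -68)), 2) = Pow(Add(Pow(-78, Rational(1, 2)), -25), 2) = Pow(Add(Mul(I, Pow(78, Rational(1, 2))), -25), 2) = Pow(Add(-25, Mul(I, Pow(78, Rational(1, 2)))), 2)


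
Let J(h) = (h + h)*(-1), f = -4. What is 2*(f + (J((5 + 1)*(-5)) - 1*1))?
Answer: 110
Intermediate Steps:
J(h) = -2*h (J(h) = (2*h)*(-1) = -2*h)
2*(f + (J((5 + 1)*(-5)) - 1*1)) = 2*(-4 + (-2*(5 + 1)*(-5) - 1*1)) = 2*(-4 + (-12*(-5) - 1)) = 2*(-4 + (-2*(-30) - 1)) = 2*(-4 + (60 - 1)) = 2*(-4 + 59) = 2*55 = 110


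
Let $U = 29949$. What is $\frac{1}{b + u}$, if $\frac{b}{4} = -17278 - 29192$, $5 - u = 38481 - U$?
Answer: $- \frac{1}{194407} \approx -5.1438 \cdot 10^{-6}$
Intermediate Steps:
$u = -8527$ ($u = 5 - \left(38481 - 29949\right) = 5 - 8532 = -8527$)
$b = -185880$ ($b = 4 \left(-17278 - 29192\right) = 4 \left(-46470\right) = -185880$)
$\frac{1}{b + u} = \frac{1}{-185880 - 8527} = \frac{1}{-194407} = - \frac{1}{194407}$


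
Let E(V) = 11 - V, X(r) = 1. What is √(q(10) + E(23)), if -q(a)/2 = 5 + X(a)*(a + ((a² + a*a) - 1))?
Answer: 2*I*√110 ≈ 20.976*I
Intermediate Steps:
q(a) = -8 - 4*a² - 2*a (q(a) = -2*(5 + 1*(a + ((a² + a*a) - 1))) = -2*(5 + 1*(a + ((a² + a²) - 1))) = -2*(5 + 1*(a + (2*a² - 1))) = -2*(5 + 1*(a + (-1 + 2*a²))) = -2*(5 + 1*(-1 + a + 2*a²)) = -2*(5 + (-1 + a + 2*a²)) = -2*(4 + a + 2*a²) = -8 - 4*a² - 2*a)
√(q(10) + E(23)) = √((-8 - 4*10² - 2*10) + (11 - 1*23)) = √((-8 - 4*100 - 20) + (11 - 23)) = √((-8 - 400 - 20) - 12) = √(-428 - 12) = √(-440) = 2*I*√110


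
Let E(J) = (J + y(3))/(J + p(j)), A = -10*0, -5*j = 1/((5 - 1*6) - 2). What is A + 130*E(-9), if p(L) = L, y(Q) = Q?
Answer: 5850/67 ≈ 87.313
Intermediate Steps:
j = 1/15 (j = -1/(5*((5 - 1*6) - 2)) = -1/(5*((5 - 6) - 2)) = -1/(5*(-1 - 2)) = -⅕/(-3) = -⅕*(-⅓) = 1/15 ≈ 0.066667)
A = 0
E(J) = (3 + J)/(1/15 + J) (E(J) = (J + 3)/(J + 1/15) = (3 + J)/(1/15 + J))
A + 130*E(-9) = 0 + 130*(15*(3 - 9)/(1 + 15*(-9))) = 0 + 130*(15*(-6)/(1 - 135)) = 0 + 130*(15*(-6)/(-134)) = 0 + 130*(15*(-1/134)*(-6)) = 0 + 130*(45/67) = 0 + 5850/67 = 5850/67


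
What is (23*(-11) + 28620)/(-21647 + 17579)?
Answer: -28367/4068 ≈ -6.9732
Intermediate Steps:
(23*(-11) + 28620)/(-21647 + 17579) = (-253 + 28620)/(-4068) = 28367*(-1/4068) = -28367/4068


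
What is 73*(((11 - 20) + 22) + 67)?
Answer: 5840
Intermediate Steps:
73*(((11 - 20) + 22) + 67) = 73*((-9 + 22) + 67) = 73*(13 + 67) = 73*80 = 5840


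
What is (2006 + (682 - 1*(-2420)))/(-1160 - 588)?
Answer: -1277/437 ≈ -2.9222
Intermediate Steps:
(2006 + (682 - 1*(-2420)))/(-1160 - 588) = (2006 + (682 + 2420))/(-1748) = (2006 + 3102)*(-1/1748) = 5108*(-1/1748) = -1277/437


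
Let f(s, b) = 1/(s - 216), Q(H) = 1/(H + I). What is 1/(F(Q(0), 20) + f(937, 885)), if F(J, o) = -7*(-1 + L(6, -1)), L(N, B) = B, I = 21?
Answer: 721/10095 ≈ 0.071422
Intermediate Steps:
Q(H) = 1/(21 + H) (Q(H) = 1/(H + 21) = 1/(21 + H))
f(s, b) = 1/(-216 + s)
F(J, o) = 14 (F(J, o) = -7*(-1 - 1) = -7*(-2) = 14)
1/(F(Q(0), 20) + f(937, 885)) = 1/(14 + 1/(-216 + 937)) = 1/(14 + 1/721) = 1/(10095/721) = 721/10095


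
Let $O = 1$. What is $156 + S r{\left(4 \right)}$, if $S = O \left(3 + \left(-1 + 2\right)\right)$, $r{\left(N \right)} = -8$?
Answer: $124$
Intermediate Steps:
$S = 4$ ($S = 1 \left(3 + \left(-1 + 2\right)\right) = 1 \left(3 + 1\right) = 1 \cdot 4 = 4$)
$156 + S r{\left(4 \right)} = 156 + 4 \left(-8\right) = 156 - 32 = 124$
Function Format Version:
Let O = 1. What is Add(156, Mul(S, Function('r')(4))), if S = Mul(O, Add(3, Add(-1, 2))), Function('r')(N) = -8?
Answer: 124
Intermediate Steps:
S = 4 (S = Mul(1, Add(3, Add(-1, 2))) = Mul(1, Add(3, 1)) = Mul(1, 4) = 4)
Add(156, Mul(S, Function('r')(4))) = Add(156, Mul(4, -8)) = Add(156, -32) = 124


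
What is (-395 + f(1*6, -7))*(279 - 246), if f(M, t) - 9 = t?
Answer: -12969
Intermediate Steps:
f(M, t) = 9 + t
(-395 + f(1*6, -7))*(279 - 246) = (-395 + (9 - 7))*(279 - 246) = (-395 + 2)*33 = -393*33 = -12969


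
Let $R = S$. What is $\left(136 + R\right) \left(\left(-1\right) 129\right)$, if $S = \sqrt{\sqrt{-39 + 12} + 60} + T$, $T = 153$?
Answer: $-37281 - 129 \sqrt{60 + 3 i \sqrt{3}} \approx -38281.0 - 43.227 i$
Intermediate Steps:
$S = 153 + \sqrt{60 + 3 i \sqrt{3}}$ ($S = \sqrt{\sqrt{-39 + 12} + 60} + 153 = \sqrt{\sqrt{-27} + 60} + 153 = \sqrt{3 i \sqrt{3} + 60} + 153 = \sqrt{60 + 3 i \sqrt{3}} + 153 = 153 + \sqrt{60 + 3 i \sqrt{3}} \approx 160.75 + 0.3351 i$)
$R = 153 + \sqrt{60 + 3 i \sqrt{3}} \approx 160.75 + 0.3351 i$
$\left(136 + R\right) \left(\left(-1\right) 129\right) = \left(136 + \left(153 + \sqrt{60 + 3 i \sqrt{3}}\right)\right) \left(\left(-1\right) 129\right) = \left(289 + \sqrt{60 + 3 i \sqrt{3}}\right) \left(-129\right) = -37281 - 129 \sqrt{60 + 3 i \sqrt{3}}$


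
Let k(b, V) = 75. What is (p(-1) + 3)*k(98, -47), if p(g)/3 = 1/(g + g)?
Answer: 225/2 ≈ 112.50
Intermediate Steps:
p(g) = 3/(2*g) (p(g) = 3/(g + g) = 3/((2*g)) = 3*(1/(2*g)) = 3/(2*g))
(p(-1) + 3)*k(98, -47) = ((3/2)/(-1) + 3)*75 = ((3/2)*(-1) + 3)*75 = (-3/2 + 3)*75 = (3/2)*75 = 225/2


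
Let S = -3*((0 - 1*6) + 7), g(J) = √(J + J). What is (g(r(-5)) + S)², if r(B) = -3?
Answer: (3 - I*√6)² ≈ 3.0 - 14.697*I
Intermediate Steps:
g(J) = √2*√J (g(J) = √(2*J) = √2*√J)
S = -3 (S = -3*((0 - 6) + 7) = -3*(-6 + 7) = -3*1 = -3)
(g(r(-5)) + S)² = (√2*√(-3) - 3)² = (√2*(I*√3) - 3)² = (I*√6 - 3)² = (-3 + I*√6)²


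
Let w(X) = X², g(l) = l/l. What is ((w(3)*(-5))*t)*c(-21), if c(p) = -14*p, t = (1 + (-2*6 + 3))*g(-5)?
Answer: 105840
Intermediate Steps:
g(l) = 1
t = -8 (t = (1 + (-2*6 + 3))*1 = (1 + (-12 + 3))*1 = (1 - 9)*1 = -8*1 = -8)
((w(3)*(-5))*t)*c(-21) = ((3²*(-5))*(-8))*(-14*(-21)) = ((9*(-5))*(-8))*294 = -45*(-8)*294 = 360*294 = 105840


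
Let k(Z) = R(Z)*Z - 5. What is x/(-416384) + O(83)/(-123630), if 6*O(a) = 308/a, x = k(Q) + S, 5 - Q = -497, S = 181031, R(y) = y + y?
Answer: -5272015431179/3204477731520 ≈ -1.6452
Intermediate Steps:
R(y) = 2*y
Q = 502 (Q = 5 - 1*(-497) = 5 + 497 = 502)
k(Z) = -5 + 2*Z**2 (k(Z) = (2*Z)*Z - 5 = 2*Z**2 - 5 = -5 + 2*Z**2)
x = 685034 (x = (-5 + 2*502**2) + 181031 = (-5 + 2*252004) + 181031 = (-5 + 504008) + 181031 = 504003 + 181031 = 685034)
O(a) = 154/(3*a) (O(a) = (308/a)/6 = 154/(3*a))
x/(-416384) + O(83)/(-123630) = 685034/(-416384) + ((154/3)/83)/(-123630) = 685034*(-1/416384) + ((154/3)*(1/83))*(-1/123630) = -342517/208192 + (154/249)*(-1/123630) = -342517/208192 - 77/15391935 = -5272015431179/3204477731520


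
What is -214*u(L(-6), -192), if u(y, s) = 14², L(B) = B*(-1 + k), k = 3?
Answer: -41944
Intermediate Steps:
L(B) = 2*B (L(B) = B*(-1 + 3) = B*2 = 2*B)
u(y, s) = 196
-214*u(L(-6), -192) = -214*196 = -41944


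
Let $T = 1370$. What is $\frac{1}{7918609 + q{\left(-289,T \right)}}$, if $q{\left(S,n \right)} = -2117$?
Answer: $\frac{1}{7916492} \approx 1.2632 \cdot 10^{-7}$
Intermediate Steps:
$\frac{1}{7918609 + q{\left(-289,T \right)}} = \frac{1}{7918609 - 2117} = \frac{1}{7916492}$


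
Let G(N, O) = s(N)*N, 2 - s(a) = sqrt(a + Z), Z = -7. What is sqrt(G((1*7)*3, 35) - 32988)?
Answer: sqrt(-32946 - 21*sqrt(14)) ≈ 181.73*I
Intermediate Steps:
s(a) = 2 - sqrt(-7 + a) (s(a) = 2 - sqrt(a - 7) = 2 - sqrt(-7 + a))
G(N, O) = N*(2 - sqrt(-7 + N)) (G(N, O) = (2 - sqrt(-7 + N))*N = N*(2 - sqrt(-7 + N)))
sqrt(G((1*7)*3, 35) - 32988) = sqrt(((1*7)*3)*(2 - sqrt(-7 + (1*7)*3)) - 32988) = sqrt((7*3)*(2 - sqrt(-7 + 7*3)) - 32988) = sqrt(21*(2 - sqrt(-7 + 21)) - 32988) = sqrt(21*(2 - sqrt(14)) - 32988) = sqrt((42 - 21*sqrt(14)) - 32988) = sqrt(-32946 - 21*sqrt(14))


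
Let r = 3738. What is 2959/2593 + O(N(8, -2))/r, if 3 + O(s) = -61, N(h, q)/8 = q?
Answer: 5447395/4846317 ≈ 1.1240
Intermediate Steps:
N(h, q) = 8*q
O(s) = -64 (O(s) = -3 - 61 = -64)
2959/2593 + O(N(8, -2))/r = 2959/2593 - 64/3738 = 2959*(1/2593) - 64*1/3738 = 2959/2593 - 32/1869 = 5447395/4846317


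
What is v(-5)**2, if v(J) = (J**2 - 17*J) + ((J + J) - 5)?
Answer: 9025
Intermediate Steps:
v(J) = -5 + J**2 - 15*J (v(J) = (J**2 - 17*J) + (2*J - 5) = (J**2 - 17*J) + (-5 + 2*J) = -5 + J**2 - 15*J)
v(-5)**2 = (-5 + (-5)**2 - 15*(-5))**2 = (-5 + 25 + 75)**2 = 95**2 = 9025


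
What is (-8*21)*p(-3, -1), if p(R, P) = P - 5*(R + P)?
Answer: -3192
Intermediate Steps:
p(R, P) = -5*R - 4*P (p(R, P) = P - 5*(P + R) = P + (-5*P - 5*R) = -5*R - 4*P)
(-8*21)*p(-3, -1) = (-8*21)*(-5*(-3) - 4*(-1)) = -168*(15 + 4) = -168*19 = -3192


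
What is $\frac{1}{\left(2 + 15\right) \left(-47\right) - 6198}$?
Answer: $- \frac{1}{6997} \approx -0.00014292$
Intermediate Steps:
$\frac{1}{\left(2 + 15\right) \left(-47\right) - 6198} = \frac{1}{17 \left(-47\right) - 6198} = \frac{1}{-799 - 6198} = \frac{1}{-6997} = - \frac{1}{6997}$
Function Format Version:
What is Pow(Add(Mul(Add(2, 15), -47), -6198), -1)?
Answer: Rational(-1, 6997) ≈ -0.00014292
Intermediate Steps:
Pow(Add(Mul(Add(2, 15), -47), -6198), -1) = Pow(Add(Mul(17, -47), -6198), -1) = Pow(Add(-799, -6198), -1) = Pow(-6997, -1) = Rational(-1, 6997)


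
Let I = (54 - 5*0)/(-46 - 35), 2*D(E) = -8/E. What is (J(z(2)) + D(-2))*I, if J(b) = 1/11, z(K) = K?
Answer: -46/33 ≈ -1.3939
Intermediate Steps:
J(b) = 1/11
D(E) = -4/E (D(E) = (-8/E)/2 = -4/E)
I = -⅔ (I = (54 + 0)/(-81) = 54*(-1/81) = -⅔ ≈ -0.66667)
(J(z(2)) + D(-2))*I = (1/11 - 4/(-2))*(-⅔) = (1/11 - 4*(-½))*(-⅔) = (1/11 + 2)*(-⅔) = (23/11)*(-⅔) = -46/33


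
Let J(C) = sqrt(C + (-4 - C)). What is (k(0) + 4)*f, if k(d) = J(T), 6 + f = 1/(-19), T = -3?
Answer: -460/19 - 230*I/19 ≈ -24.211 - 12.105*I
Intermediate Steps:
J(C) = 2*I (J(C) = sqrt(-4) = 2*I)
f = -115/19 (f = -6 + 1/(-19) = -6 - 1/19 = -115/19 ≈ -6.0526)
k(d) = 2*I
(k(0) + 4)*f = (2*I + 4)*(-115/19) = (4 + 2*I)*(-115/19) = -460/19 - 230*I/19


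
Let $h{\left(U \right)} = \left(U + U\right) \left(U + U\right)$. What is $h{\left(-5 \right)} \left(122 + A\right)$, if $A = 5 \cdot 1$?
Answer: $12700$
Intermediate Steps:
$A = 5$
$h{\left(U \right)} = 4 U^{2}$ ($h{\left(U \right)} = 2 U 2 U = 4 U^{2}$)
$h{\left(-5 \right)} \left(122 + A\right) = 4 \left(-5\right)^{2} \left(122 + 5\right) = 4 \cdot 25 \cdot 127 = 100 \cdot 127 = 12700$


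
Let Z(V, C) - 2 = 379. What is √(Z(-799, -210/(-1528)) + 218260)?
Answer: √218641 ≈ 467.59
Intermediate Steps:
Z(V, C) = 381 (Z(V, C) = 2 + 379 = 381)
√(Z(-799, -210/(-1528)) + 218260) = √(381 + 218260) = √218641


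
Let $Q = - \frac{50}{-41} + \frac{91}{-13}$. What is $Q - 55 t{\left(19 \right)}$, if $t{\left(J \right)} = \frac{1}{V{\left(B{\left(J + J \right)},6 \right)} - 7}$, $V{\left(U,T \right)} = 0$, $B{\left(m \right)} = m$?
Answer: $\frac{596}{287} \approx 2.0767$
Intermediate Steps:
$Q = - \frac{237}{41}$ ($Q = \left(-50\right) \left(- \frac{1}{41}\right) + 91 \left(- \frac{1}{13}\right) = \frac{50}{41} - 7 = - \frac{237}{41} \approx -5.7805$)
$t{\left(J \right)} = - \frac{1}{7}$ ($t{\left(J \right)} = \frac{1}{0 - 7} = \frac{1}{-7} = - \frac{1}{7}$)
$Q - 55 t{\left(19 \right)} = - \frac{237}{41} - - \frac{55}{7} = - \frac{237}{41} + \frac{55}{7} = \frac{596}{287}$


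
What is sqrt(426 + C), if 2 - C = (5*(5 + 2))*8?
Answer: 2*sqrt(37) ≈ 12.166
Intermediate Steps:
C = -278 (C = 2 - 5*(5 + 2)*8 = 2 - 5*7*8 = 2 - 35*8 = 2 - 1*280 = 2 - 280 = -278)
sqrt(426 + C) = sqrt(426 - 278) = sqrt(148) = 2*sqrt(37)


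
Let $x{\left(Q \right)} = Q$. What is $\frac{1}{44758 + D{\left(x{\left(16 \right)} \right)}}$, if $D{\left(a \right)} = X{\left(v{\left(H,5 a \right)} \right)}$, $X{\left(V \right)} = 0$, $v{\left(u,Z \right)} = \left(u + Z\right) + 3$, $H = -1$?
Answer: $\frac{1}{44758} \approx 2.2342 \cdot 10^{-5}$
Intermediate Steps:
$v{\left(u,Z \right)} = 3 + Z + u$ ($v{\left(u,Z \right)} = \left(Z + u\right) + 3 = 3 + Z + u$)
$D{\left(a \right)} = 0$
$\frac{1}{44758 + D{\left(x{\left(16 \right)} \right)}} = \frac{1}{44758 + 0} = \frac{1}{44758}$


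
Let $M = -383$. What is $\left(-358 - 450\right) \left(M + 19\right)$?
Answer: $294112$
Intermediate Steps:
$\left(-358 - 450\right) \left(M + 19\right) = \left(-358 - 450\right) \left(-383 + 19\right) = \left(-808\right) \left(-364\right) = 294112$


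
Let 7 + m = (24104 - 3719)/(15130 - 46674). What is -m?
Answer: 241193/31544 ≈ 7.6462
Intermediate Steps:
m = -241193/31544 (m = -7 + (24104 - 3719)/(15130 - 46674) = -7 + 20385/(-31544) = -7 + 20385*(-1/31544) = -7 - 20385/31544 = -241193/31544 ≈ -7.6462)
-m = -1*(-241193/31544) = 241193/31544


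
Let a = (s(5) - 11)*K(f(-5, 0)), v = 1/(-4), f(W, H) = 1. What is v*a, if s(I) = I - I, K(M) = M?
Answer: 11/4 ≈ 2.7500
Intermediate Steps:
v = -¼ ≈ -0.25000
s(I) = 0
a = -11 (a = (0 - 11)*1 = -11*1 = -11)
v*a = -¼*(-11) = 11/4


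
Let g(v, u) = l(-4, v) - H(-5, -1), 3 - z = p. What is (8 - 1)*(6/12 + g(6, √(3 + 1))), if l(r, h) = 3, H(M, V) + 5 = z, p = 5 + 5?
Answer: 217/2 ≈ 108.50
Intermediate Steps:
p = 10
z = -7 (z = 3 - 1*10 = 3 - 10 = -7)
H(M, V) = -12 (H(M, V) = -5 - 7 = -12)
g(v, u) = 15 (g(v, u) = 3 - 1*(-12) = 3 + 12 = 15)
(8 - 1)*(6/12 + g(6, √(3 + 1))) = (8 - 1)*(6/12 + 15) = 7*(6*(1/12) + 15) = 7*(½ + 15) = 7*(31/2) = 217/2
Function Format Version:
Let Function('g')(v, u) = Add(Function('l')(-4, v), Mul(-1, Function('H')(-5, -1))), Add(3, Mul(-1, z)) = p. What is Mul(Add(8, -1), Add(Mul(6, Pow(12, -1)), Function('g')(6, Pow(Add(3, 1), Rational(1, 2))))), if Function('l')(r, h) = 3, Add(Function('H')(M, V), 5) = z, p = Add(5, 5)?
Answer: Rational(217, 2) ≈ 108.50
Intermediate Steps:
p = 10
z = -7 (z = Add(3, Mul(-1, 10)) = Add(3, -10) = -7)
Function('H')(M, V) = -12 (Function('H')(M, V) = Add(-5, -7) = -12)
Function('g')(v, u) = 15 (Function('g')(v, u) = Add(3, Mul(-1, -12)) = Add(3, 12) = 15)
Mul(Add(8, -1), Add(Mul(6, Pow(12, -1)), Function('g')(6, Pow(Add(3, 1), Rational(1, 2))))) = Mul(Add(8, -1), Add(Mul(6, Pow(12, -1)), 15)) = Mul(7, Add(Mul(6, Rational(1, 12)), 15)) = Mul(7, Add(Rational(1, 2), 15)) = Mul(7, Rational(31, 2)) = Rational(217, 2)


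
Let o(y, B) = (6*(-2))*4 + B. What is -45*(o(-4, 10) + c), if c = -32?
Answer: 3150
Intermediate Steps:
o(y, B) = -48 + B (o(y, B) = -12*4 + B = -48 + B)
-45*(o(-4, 10) + c) = -45*((-48 + 10) - 32) = -45*(-38 - 32) = -45*(-70) = 3150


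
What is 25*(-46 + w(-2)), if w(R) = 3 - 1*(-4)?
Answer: -975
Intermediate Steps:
w(R) = 7 (w(R) = 3 + 4 = 7)
25*(-46 + w(-2)) = 25*(-46 + 7) = 25*(-39) = -975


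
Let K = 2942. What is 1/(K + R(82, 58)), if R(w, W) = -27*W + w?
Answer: 1/1458 ≈ 0.00068587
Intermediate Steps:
R(w, W) = w - 27*W
1/(K + R(82, 58)) = 1/(2942 + (82 - 27*58)) = 1/(2942 + (82 - 1566)) = 1/(2942 - 1484) = 1/1458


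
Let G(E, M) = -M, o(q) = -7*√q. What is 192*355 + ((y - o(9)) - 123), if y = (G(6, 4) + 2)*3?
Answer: 68052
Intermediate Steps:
y = -6 (y = (-1*4 + 2)*3 = (-4 + 2)*3 = -2*3 = -6)
192*355 + ((y - o(9)) - 123) = 192*355 + ((-6 - (-7)*√9) - 123) = 68160 + ((-6 - (-7)*3) - 123) = 68160 + ((-6 - 1*(-21)) - 123) = 68160 + ((-6 + 21) - 123) = 68160 + (15 - 123) = 68160 - 108 = 68052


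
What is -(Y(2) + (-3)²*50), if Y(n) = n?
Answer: -452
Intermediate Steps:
-(Y(2) + (-3)²*50) = -(2 + (-3)²*50) = -(2 + 9*50) = -(2 + 450) = -1*452 = -452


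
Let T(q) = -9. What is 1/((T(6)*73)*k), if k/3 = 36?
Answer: -1/70956 ≈ -1.4093e-5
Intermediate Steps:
k = 108 (k = 3*36 = 108)
1/((T(6)*73)*k) = 1/(-9*73*108) = 1/(-657*108) = 1/(-70956) = -1/70956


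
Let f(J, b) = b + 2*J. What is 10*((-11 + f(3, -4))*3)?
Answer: -270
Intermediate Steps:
10*((-11 + f(3, -4))*3) = 10*((-11 + (-4 + 2*3))*3) = 10*((-11 + (-4 + 6))*3) = 10*((-11 + 2)*3) = 10*(-9*3) = 10*(-27) = -270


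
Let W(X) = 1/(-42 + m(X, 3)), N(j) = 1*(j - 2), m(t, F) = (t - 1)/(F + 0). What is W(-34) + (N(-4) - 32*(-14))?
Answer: 71159/161 ≈ 441.98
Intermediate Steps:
m(t, F) = (-1 + t)/F
N(j) = -2 + j (N(j) = 1*(-2 + j) = -2 + j)
W(X) = 1/(-127/3 + X/3) (W(X) = 1/(-42 + (-1 + X)/3) = 1/(-42 + (-⅓ + X/3)) = 1/(-127/3 + X/3))
W(-34) + (N(-4) - 32*(-14)) = 3/(-127 - 34) + ((-2 - 4) - 32*(-14)) = 3/(-161) + (-6 + 448) = 3*(-1/161) + 442 = -3/161 + 442 = 71159/161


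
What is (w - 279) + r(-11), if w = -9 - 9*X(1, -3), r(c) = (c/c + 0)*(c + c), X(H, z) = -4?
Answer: -274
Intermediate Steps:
r(c) = 2*c (r(c) = (1 + 0)*(2*c) = 1*(2*c) = 2*c)
w = 27 (w = -9 - 9*(-4) = -9 + 36 = 27)
(w - 279) + r(-11) = (27 - 279) + 2*(-11) = -252 - 22 = -274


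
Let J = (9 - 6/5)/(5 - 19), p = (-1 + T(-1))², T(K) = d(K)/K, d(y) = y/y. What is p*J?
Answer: -78/35 ≈ -2.2286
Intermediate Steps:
d(y) = 1
T(K) = 1/K
p = 4 (p = (-1 + 1/(-1))² = (-1 - 1)² = (-2)² = 4)
J = -39/70 (J = (9 - 6*⅕)/(-14) = (9 - 6/5)*(-1/14) = (39/5)*(-1/14) = -39/70 ≈ -0.55714)
p*J = 4*(-39/70) = -78/35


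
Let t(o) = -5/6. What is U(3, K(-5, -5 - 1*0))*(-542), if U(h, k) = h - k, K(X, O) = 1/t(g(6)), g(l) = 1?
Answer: -11382/5 ≈ -2276.4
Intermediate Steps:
t(o) = -⅚ (t(o) = -5*⅙ = -⅚)
K(X, O) = -6/5 (K(X, O) = 1/(-⅚) = -6/5)
U(3, K(-5, -5 - 1*0))*(-542) = (3 - 1*(-6/5))*(-542) = (3 + 6/5)*(-542) = (21/5)*(-542) = -11382/5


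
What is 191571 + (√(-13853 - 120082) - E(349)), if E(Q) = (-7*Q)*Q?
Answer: 1044178 + I*√133935 ≈ 1.0442e+6 + 365.97*I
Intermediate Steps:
E(Q) = -7*Q²
191571 + (√(-13853 - 120082) - E(349)) = 191571 + (√(-13853 - 120082) - (-7)*349²) = 191571 + (√(-133935) - (-7)*121801) = 191571 + (I*√133935 - 1*(-852607)) = 191571 + (I*√133935 + 852607) = 191571 + (852607 + I*√133935) = 1044178 + I*√133935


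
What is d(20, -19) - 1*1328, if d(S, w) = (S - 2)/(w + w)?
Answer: -25241/19 ≈ -1328.5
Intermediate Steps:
d(S, w) = (-2 + S)/(2*w) (d(S, w) = (-2 + S)/((2*w)) = (-2 + S)*(1/(2*w)) = (-2 + S)/(2*w))
d(20, -19) - 1*1328 = (½)*(-2 + 20)/(-19) - 1*1328 = (½)*(-1/19)*18 - 1328 = -9/19 - 1328 = -25241/19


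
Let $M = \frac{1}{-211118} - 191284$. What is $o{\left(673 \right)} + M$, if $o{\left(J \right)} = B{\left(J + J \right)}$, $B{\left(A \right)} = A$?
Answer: $- \frac{40099330685}{211118} \approx -1.8994 \cdot 10^{5}$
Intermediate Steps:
$o{\left(J \right)} = 2 J$ ($o{\left(J \right)} = J + J = 2 J$)
$M = - \frac{40383495513}{211118}$ ($M = - \frac{1}{211118} - 191284 = - \frac{40383495513}{211118} \approx -1.9128 \cdot 10^{5}$)
$o{\left(673 \right)} + M = 2 \cdot 673 - \frac{40383495513}{211118} = 1346 - \frac{40383495513}{211118} = - \frac{40099330685}{211118}$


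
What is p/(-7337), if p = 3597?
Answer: -327/667 ≈ -0.49025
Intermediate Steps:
p/(-7337) = 3597/(-7337) = 3597*(-1/7337) = -327/667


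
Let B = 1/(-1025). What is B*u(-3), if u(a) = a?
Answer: 3/1025 ≈ 0.0029268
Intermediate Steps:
B = -1/1025 ≈ -0.00097561
B*u(-3) = -1/1025*(-3) = 3/1025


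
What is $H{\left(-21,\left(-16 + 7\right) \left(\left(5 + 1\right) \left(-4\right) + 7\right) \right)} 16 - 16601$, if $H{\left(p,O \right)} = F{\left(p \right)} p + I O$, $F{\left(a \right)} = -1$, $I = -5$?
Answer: $-28505$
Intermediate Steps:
$H{\left(p,O \right)} = - p - 5 O$
$H{\left(-21,\left(-16 + 7\right) \left(\left(5 + 1\right) \left(-4\right) + 7\right) \right)} 16 - 16601 = \left(\left(-1\right) \left(-21\right) - 5 \left(-16 + 7\right) \left(\left(5 + 1\right) \left(-4\right) + 7\right)\right) 16 - 16601 = \left(21 - 5 \left(- 9 \left(6 \left(-4\right) + 7\right)\right)\right) 16 - 16601 = \left(21 - 5 \left(- 9 \left(-24 + 7\right)\right)\right) 16 - 16601 = \left(21 - 5 \left(\left(-9\right) \left(-17\right)\right)\right) 16 - 16601 = \left(21 - 765\right) 16 - 16601 = \left(-744\right) 16 - 16601 = -11904 - 16601 = -28505$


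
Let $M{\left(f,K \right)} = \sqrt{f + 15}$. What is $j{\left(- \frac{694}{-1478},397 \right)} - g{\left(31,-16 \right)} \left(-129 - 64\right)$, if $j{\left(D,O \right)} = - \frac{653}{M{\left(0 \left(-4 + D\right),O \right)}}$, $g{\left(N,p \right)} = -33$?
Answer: $-6369 - \frac{653 \sqrt{15}}{15} \approx -6537.6$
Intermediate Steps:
$M{\left(f,K \right)} = \sqrt{15 + f}$
$j{\left(D,O \right)} = - \frac{653 \sqrt{15}}{15}$ ($j{\left(D,O \right)} = - \frac{653}{\sqrt{15 + 0 \left(-4 + D\right)}} = - \frac{653}{\sqrt{15 + 0}} = - \frac{653}{\sqrt{15}} = - 653 \frac{\sqrt{15}}{15} = - \frac{653 \sqrt{15}}{15}$)
$j{\left(- \frac{694}{-1478},397 \right)} - g{\left(31,-16 \right)} \left(-129 - 64\right) = - \frac{653 \sqrt{15}}{15} - - 33 \left(-129 - 64\right) = - \frac{653 \sqrt{15}}{15} - \left(-33\right) \left(-193\right) = - \frac{653 \sqrt{15}}{15} - 6369 = -6369 - \frac{653 \sqrt{15}}{15}$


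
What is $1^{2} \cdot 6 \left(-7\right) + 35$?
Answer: $-7$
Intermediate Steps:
$1^{2} \cdot 6 \left(-7\right) + 35 = 1 \left(-42\right) + 35 = -42 + 35 = -7$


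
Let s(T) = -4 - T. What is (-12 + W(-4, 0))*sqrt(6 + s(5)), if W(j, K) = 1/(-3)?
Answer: -37*I*sqrt(3)/3 ≈ -21.362*I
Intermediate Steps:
W(j, K) = -1/3
(-12 + W(-4, 0))*sqrt(6 + s(5)) = (-12 - 1/3)*sqrt(6 + (-4 - 1*5)) = -37*sqrt(6 + (-4 - 5))/3 = -37*sqrt(6 - 9)/3 = -37*I*sqrt(3)/3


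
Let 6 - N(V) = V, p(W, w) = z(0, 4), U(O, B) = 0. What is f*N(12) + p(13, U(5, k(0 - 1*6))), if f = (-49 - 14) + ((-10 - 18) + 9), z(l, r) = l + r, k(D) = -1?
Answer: 496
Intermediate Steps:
p(W, w) = 4 (p(W, w) = 0 + 4 = 4)
N(V) = 6 - V
f = -82 (f = -63 + (-28 + 9) = -63 - 19 = -82)
f*N(12) + p(13, U(5, k(0 - 1*6))) = -82*(6 - 1*12) + 4 = -82*(6 - 12) + 4 = -82*(-6) + 4 = 492 + 4 = 496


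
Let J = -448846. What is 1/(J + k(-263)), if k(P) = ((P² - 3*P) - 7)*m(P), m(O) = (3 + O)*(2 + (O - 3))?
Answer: 1/4800987794 ≈ 2.0829e-10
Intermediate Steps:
m(O) = (-1 + O)*(3 + O) (m(O) = (3 + O)*(2 + (-3 + O)) = (3 + O)*(-1 + O) = (-1 + O)*(3 + O))
k(P) = (-7 + P² - 3*P)*(-3 + P² + 2*P) (k(P) = ((P² - 3*P) - 7)*(-3 + P² + 2*P) = (-7 + P² - 3*P)*(-3 + P² + 2*P))
1/(J + k(-263)) = 1/(-448846 + (21 + (-263)⁴ - 1*(-263)³ - 16*(-263)² - 5*(-263))) = 1/(-448846 + (21 + 4784350561 - 1*(-18191447) - 16*69169 + 1315)) = 1/(-448846 + (21 + 4784350561 + 18191447 - 1106704 + 1315)) = 1/(-448846 + 4801436640) = 1/4800987794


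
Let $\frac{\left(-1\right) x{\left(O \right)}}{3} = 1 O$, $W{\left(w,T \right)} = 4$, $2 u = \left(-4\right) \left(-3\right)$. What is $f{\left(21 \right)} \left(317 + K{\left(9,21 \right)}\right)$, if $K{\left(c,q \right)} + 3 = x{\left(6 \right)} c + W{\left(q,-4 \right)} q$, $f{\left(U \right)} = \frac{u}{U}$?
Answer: $\frac{472}{7} \approx 67.429$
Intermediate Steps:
$u = 6$ ($u = \frac{\left(-4\right) \left(-3\right)}{2} = \frac{1}{2} \cdot 12 = 6$)
$x{\left(O \right)} = - 3 O$ ($x{\left(O \right)} = - 3 \cdot 1 O = - 3 O$)
$f{\left(U \right)} = \frac{6}{U}$
$K{\left(c,q \right)} = -3 - 18 c + 4 q$ ($K{\left(c,q \right)} = -3 + \left(\left(-3\right) 6 c + 4 q\right) = -3 - \left(- 4 q + 18 c\right) = -3 - 18 c + 4 q$)
$f{\left(21 \right)} \left(317 + K{\left(9,21 \right)}\right) = \frac{6}{21} \left(317 - 81\right) = 6 \cdot \frac{1}{21} \left(317 - 81\right) = \frac{2 \left(317 - 81\right)}{7} = \frac{2}{7} \cdot 236 = \frac{472}{7}$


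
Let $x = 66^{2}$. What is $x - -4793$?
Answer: $9149$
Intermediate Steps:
$x = 4356$
$x - -4793 = 4356 - -4793 = 4356 + 4793 = 9149$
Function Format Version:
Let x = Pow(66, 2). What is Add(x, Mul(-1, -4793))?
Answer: 9149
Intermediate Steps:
x = 4356
Add(x, Mul(-1, -4793)) = Add(4356, Mul(-1, -4793)) = Add(4356, 4793) = 9149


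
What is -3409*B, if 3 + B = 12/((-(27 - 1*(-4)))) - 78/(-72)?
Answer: 2921513/372 ≈ 7853.5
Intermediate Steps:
B = -857/372 (B = -3 + (12/((-(27 - 1*(-4)))) - 78/(-72)) = -3 + (12/((-(27 + 4))) - 78*(-1/72)) = -3 + (12/((-1*31)) + 13/12) = -3 + (12/(-31) + 13/12) = -3 + (12*(-1/31) + 13/12) = -3 + (-12/31 + 13/12) = -3 + 259/372 = -857/372 ≈ -2.3038)
-3409*B = -3409*(-857/372) = 2921513/372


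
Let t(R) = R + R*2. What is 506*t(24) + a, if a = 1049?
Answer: 37481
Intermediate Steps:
t(R) = 3*R (t(R) = R + 2*R = 3*R)
506*t(24) + a = 506*(3*24) + 1049 = 506*72 + 1049 = 36432 + 1049 = 37481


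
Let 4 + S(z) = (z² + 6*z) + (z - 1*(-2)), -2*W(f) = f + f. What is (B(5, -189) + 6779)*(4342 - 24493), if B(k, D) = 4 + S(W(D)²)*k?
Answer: -128587686398163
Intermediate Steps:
W(f) = -f (W(f) = -(f + f)/2 = -f)
S(z) = -2 + z² + 7*z (S(z) = -4 + ((z² + 6*z) + (z - 1*(-2))) = -4 + ((z² + 6*z) + (z + 2)) = -4 + ((z² + 6*z) + (2 + z)) = -4 + (2 + z² + 7*z) = -2 + z² + 7*z)
B(k, D) = 4 + k*(-2 + D⁴ + 7*D²) (B(k, D) = 4 + (-2 + ((-D)²)² + 7*(-D)²)*k = 4 + (-2 + (D²)² + 7*D²)*k = 4 + (-2 + D⁴ + 7*D²)*k = 4 + k*(-2 + D⁴ + 7*D²))
(B(5, -189) + 6779)*(4342 - 24493) = ((4 + 5*(-2 + (-189)⁴ + 7*(-189)²)) + 6779)*(4342 - 24493) = ((4 + 5*(-2 + 1275989841 + 7*35721)) + 6779)*(-20151) = ((4 + 5*(-2 + 1275989841 + 250047)) + 6779)*(-20151) = ((4 + 5*1276239886) + 6779)*(-20151) = ((4 + 6381199430) + 6779)*(-20151) = (6381199434 + 6779)*(-20151) = 6381206213*(-20151) = -128587686398163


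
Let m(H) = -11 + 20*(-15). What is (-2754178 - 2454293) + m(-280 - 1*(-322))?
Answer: -5208782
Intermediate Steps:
m(H) = -311 (m(H) = -11 - 300 = -311)
(-2754178 - 2454293) + m(-280 - 1*(-322)) = (-2754178 - 2454293) - 311 = -5208471 - 311 = -5208782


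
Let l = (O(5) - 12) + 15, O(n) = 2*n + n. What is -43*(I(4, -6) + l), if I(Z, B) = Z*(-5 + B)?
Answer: 1118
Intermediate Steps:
O(n) = 3*n
l = 18 (l = (3*5 - 12) + 15 = (15 - 12) + 15 = 3 + 15 = 18)
-43*(I(4, -6) + l) = -43*(4*(-5 - 6) + 18) = -43*(4*(-11) + 18) = -43*(-44 + 18) = -43*(-26) = 1118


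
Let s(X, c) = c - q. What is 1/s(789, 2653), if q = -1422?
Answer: 1/4075 ≈ 0.00024540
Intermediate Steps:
s(X, c) = 1422 + c (s(X, c) = c - 1*(-1422) = c + 1422 = 1422 + c)
1/s(789, 2653) = 1/(1422 + 2653) = 1/4075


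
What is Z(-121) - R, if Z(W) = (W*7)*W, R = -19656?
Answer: 122143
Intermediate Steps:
Z(W) = 7*W² (Z(W) = (7*W)*W = 7*W²)
Z(-121) - R = 7*(-121)² - 1*(-19656) = 7*14641 + 19656 = 102487 + 19656 = 122143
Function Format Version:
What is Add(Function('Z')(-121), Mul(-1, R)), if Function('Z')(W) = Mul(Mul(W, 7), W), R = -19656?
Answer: 122143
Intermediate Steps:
Function('Z')(W) = Mul(7, Pow(W, 2)) (Function('Z')(W) = Mul(Mul(7, W), W) = Mul(7, Pow(W, 2)))
Add(Function('Z')(-121), Mul(-1, R)) = Add(Mul(7, Pow(-121, 2)), Mul(-1, -19656)) = Add(Mul(7, 14641), 19656) = Add(102487, 19656) = 122143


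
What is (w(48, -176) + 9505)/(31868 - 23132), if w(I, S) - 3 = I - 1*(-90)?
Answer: 53/48 ≈ 1.1042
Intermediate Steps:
w(I, S) = 93 + I (w(I, S) = 3 + (I - 1*(-90)) = 3 + (I + 90) = 3 + (90 + I) = 93 + I)
(w(48, -176) + 9505)/(31868 - 23132) = ((93 + 48) + 9505)/(31868 - 23132) = (141 + 9505)/8736 = 9646*(1/8736) = 53/48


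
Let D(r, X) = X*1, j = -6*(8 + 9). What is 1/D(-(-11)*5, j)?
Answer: -1/102 ≈ -0.0098039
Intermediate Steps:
j = -102 (j = -6*17 = -102)
D(r, X) = X
1/D(-(-11)*5, j) = 1/(-102) = -1/102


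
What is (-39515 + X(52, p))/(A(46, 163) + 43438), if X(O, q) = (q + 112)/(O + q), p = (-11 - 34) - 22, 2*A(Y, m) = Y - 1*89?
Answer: -79036/86833 ≈ -0.91021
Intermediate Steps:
A(Y, m) = -89/2 + Y/2 (A(Y, m) = (Y - 1*89)/2 = (Y - 89)/2 = (-89 + Y)/2 = -89/2 + Y/2)
p = -67 (p = -45 - 22 = -67)
X(O, q) = (112 + q)/(O + q)
(-39515 + X(52, p))/(A(46, 163) + 43438) = (-39515 + (112 - 67)/(52 - 67))/((-89/2 + (½)*46) + 43438) = (-39515 + 45/(-15))/((-89/2 + 23) + 43438) = (-39515 - 1/15*45)/(-43/2 + 43438) = (-39515 - 3)/(86833/2) = -39518*2/86833 = -79036/86833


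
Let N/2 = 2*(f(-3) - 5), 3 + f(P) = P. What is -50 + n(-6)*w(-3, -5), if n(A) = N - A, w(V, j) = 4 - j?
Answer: -392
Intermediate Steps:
f(P) = -3 + P
N = -44 (N = 2*(2*((-3 - 3) - 5)) = 2*(2*(-6 - 5)) = 2*(2*(-11)) = 2*(-22) = -44)
n(A) = -44 - A
-50 + n(-6)*w(-3, -5) = -50 + (-44 - 1*(-6))*(4 - 1*(-5)) = -50 + (-44 + 6)*(4 + 5) = -50 - 38*9 = -50 - 342 = -392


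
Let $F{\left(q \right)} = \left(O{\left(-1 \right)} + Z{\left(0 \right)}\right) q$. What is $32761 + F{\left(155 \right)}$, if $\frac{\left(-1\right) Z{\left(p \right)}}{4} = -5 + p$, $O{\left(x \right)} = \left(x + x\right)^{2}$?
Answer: $36481$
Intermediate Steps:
$O{\left(x \right)} = 4 x^{2}$ ($O{\left(x \right)} = \left(2 x\right)^{2} = 4 x^{2}$)
$Z{\left(p \right)} = 20 - 4 p$ ($Z{\left(p \right)} = - 4 \left(-5 + p\right) = 20 - 4 p$)
$F{\left(q \right)} = 24 q$ ($F{\left(q \right)} = \left(4 \left(-1\right)^{2} + \left(20 - 0\right)\right) q = \left(4 \cdot 1 + \left(20 + 0\right)\right) q = \left(4 + 20\right) q = 24 q$)
$32761 + F{\left(155 \right)} = 32761 + 24 \cdot 155 = 32761 + 3720 = 36481$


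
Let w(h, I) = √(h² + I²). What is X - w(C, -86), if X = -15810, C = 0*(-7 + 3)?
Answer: -15896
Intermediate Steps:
C = 0 (C = 0*(-4) = 0)
w(h, I) = √(I² + h²)
X - w(C, -86) = -15810 - √((-86)² + 0²) = -15810 - √(7396 + 0) = -15810 - √7396 = -15810 - 1*86 = -15810 - 86 = -15896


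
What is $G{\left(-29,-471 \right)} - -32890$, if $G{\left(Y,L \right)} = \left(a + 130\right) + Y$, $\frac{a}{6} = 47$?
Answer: $33273$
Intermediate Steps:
$a = 282$ ($a = 6 \cdot 47 = 282$)
$G{\left(Y,L \right)} = 412 + Y$ ($G{\left(Y,L \right)} = \left(282 + 130\right) + Y = 412 + Y$)
$G{\left(-29,-471 \right)} - -32890 = \left(412 - 29\right) - -32890 = 383 + 32890 = 33273$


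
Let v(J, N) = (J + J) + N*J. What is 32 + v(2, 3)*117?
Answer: 1202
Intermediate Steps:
v(J, N) = 2*J + J*N
32 + v(2, 3)*117 = 32 + (2*(2 + 3))*117 = 32 + (2*5)*117 = 32 + 10*117 = 32 + 1170 = 1202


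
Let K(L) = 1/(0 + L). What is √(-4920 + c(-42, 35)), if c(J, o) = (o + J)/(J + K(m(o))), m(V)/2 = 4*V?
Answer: 4*I*√42517839430/11759 ≈ 70.141*I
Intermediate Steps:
m(V) = 8*V (m(V) = 2*(4*V) = 8*V)
K(L) = 1/L
c(J, o) = (J + o)/(J + 1/(8*o)) (c(J, o) = (o + J)/(J + 1/(8*o)) = (J + o)/(J + 1/(8*o)))
√(-4920 + c(-42, 35)) = √(-4920 + 8*35*(-42 + 35)/(1 + 8*(-42)*35)) = √(-4920 + 8*35*(-7)/(1 - 11760)) = √(-4920 + 8*35*(-7)/(-11759)) = √(-4920 + 8*35*(-1/11759)*(-7)) = √(-4920 + 1960/11759) = √(-57852320/11759) = 4*I*√42517839430/11759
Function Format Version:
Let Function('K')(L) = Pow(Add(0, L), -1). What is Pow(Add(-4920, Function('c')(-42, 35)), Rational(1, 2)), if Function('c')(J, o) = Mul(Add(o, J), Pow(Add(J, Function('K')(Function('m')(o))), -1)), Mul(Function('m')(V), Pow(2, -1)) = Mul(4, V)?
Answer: Mul(Rational(4, 11759), I, Pow(42517839430, Rational(1, 2))) ≈ Mul(70.141, I)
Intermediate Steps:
Function('m')(V) = Mul(8, V) (Function('m')(V) = Mul(2, Mul(4, V)) = Mul(8, V))
Function('K')(L) = Pow(L, -1)
Function('c')(J, o) = Mul(Pow(Add(J, Mul(Rational(1, 8), Pow(o, -1))), -1), Add(J, o)) (Function('c')(J, o) = Mul(Add(o, J), Pow(Add(J, Pow(Mul(8, o), -1)), -1)) = Mul(Add(J, o), Pow(Add(J, Mul(Rational(1, 8), Pow(o, -1))), -1)) = Mul(Pow(Add(J, Mul(Rational(1, 8), Pow(o, -1))), -1), Add(J, o)))
Pow(Add(-4920, Function('c')(-42, 35)), Rational(1, 2)) = Pow(Add(-4920, Mul(8, 35, Pow(Add(1, Mul(8, -42, 35)), -1), Add(-42, 35))), Rational(1, 2)) = Pow(Add(-4920, Mul(8, 35, Pow(Add(1, -11760), -1), -7)), Rational(1, 2)) = Pow(Add(-4920, Mul(8, 35, Pow(-11759, -1), -7)), Rational(1, 2)) = Pow(Add(-4920, Mul(8, 35, Rational(-1, 11759), -7)), Rational(1, 2)) = Pow(Add(-4920, Rational(1960, 11759)), Rational(1, 2)) = Pow(Rational(-57852320, 11759), Rational(1, 2)) = Mul(Rational(4, 11759), I, Pow(42517839430, Rational(1, 2)))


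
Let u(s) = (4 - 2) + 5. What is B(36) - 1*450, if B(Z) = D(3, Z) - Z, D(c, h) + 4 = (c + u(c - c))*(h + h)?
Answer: 230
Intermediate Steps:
u(s) = 7 (u(s) = 2 + 5 = 7)
D(c, h) = -4 + 2*h*(7 + c) (D(c, h) = -4 + (c + 7)*(h + h) = -4 + (7 + c)*(2*h) = -4 + 2*h*(7 + c))
B(Z) = -4 + 19*Z (B(Z) = (-4 + 14*Z + 2*3*Z) - Z = (-4 + 14*Z + 6*Z) - Z = (-4 + 20*Z) - Z = -4 + 19*Z)
B(36) - 1*450 = (-4 + 19*36) - 1*450 = (-4 + 684) - 450 = 680 - 450 = 230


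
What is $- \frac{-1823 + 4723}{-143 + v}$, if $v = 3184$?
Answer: $- \frac{2900}{3041} \approx -0.95363$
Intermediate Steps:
$- \frac{-1823 + 4723}{-143 + v} = - \frac{-1823 + 4723}{-143 + 3184} = - \frac{2900}{3041}$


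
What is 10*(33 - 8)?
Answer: 250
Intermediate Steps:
10*(33 - 8) = 10*25 = 250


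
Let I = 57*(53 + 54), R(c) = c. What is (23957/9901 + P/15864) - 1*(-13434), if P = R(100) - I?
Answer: 2110391837125/157069464 ≈ 13436.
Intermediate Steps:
I = 6099 (I = 57*107 = 6099)
P = -5999 (P = 100 - 1*6099 = 100 - 6099 = -5999)
(23957/9901 + P/15864) - 1*(-13434) = (23957/9901 - 5999/15864) - 1*(-13434) = (23957*(1/9901) - 5999*1/15864) + 13434 = (23957/9901 - 5999/15864) + 13434 = 320657749/157069464 + 13434 = 2110391837125/157069464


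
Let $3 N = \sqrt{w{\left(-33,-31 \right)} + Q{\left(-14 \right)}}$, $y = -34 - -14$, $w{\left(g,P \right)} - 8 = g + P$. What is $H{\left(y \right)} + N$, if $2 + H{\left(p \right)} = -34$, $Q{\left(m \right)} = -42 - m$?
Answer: $-36 + \frac{2 i \sqrt{21}}{3} \approx -36.0 + 3.055 i$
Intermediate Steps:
$w{\left(g,P \right)} = 8 + P + g$ ($w{\left(g,P \right)} = 8 + \left(g + P\right) = 8 + \left(P + g\right) = 8 + P + g$)
$y = -20$ ($y = -34 + 14 = -20$)
$N = \frac{2 i \sqrt{21}}{3}$ ($N = \frac{\sqrt{\left(8 - 31 - 33\right) - 28}}{3} = \frac{\sqrt{-56 + \left(-42 + 14\right)}}{3} = \frac{\sqrt{-56 - 28}}{3} = \frac{\sqrt{-84}}{3} = \frac{2 i \sqrt{21}}{3} \approx 3.055 i$)
$H{\left(p \right)} = -36$ ($H{\left(p \right)} = -2 - 34 = -36$)
$H{\left(y \right)} + N = -36 + \frac{2 i \sqrt{21}}{3}$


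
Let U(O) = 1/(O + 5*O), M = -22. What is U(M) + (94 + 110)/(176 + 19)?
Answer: 8911/8580 ≈ 1.0386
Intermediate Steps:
U(O) = 1/(6*O)
U(M) + (94 + 110)/(176 + 19) = (1/6)/(-22) + (94 + 110)/(176 + 19) = (1/6)*(-1/22) + 204/195 = -1/132 + 204*(1/195) = -1/132 + 68/65 = 8911/8580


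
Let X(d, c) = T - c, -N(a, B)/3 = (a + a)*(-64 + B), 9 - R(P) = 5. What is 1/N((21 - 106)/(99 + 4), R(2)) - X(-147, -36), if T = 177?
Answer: -6517903/30600 ≈ -213.00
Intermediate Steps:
R(P) = 4 (R(P) = 9 - 1*5 = 9 - 5 = 4)
N(a, B) = -6*a*(-64 + B) (N(a, B) = -3*(a + a)*(-64 + B) = -3*2*a*(-64 + B) = -6*a*(-64 + B))
X(d, c) = 177 - c
1/N((21 - 106)/(99 + 4), R(2)) - X(-147, -36) = 1/(6*((21 - 106)/(99 + 4))*(64 - 1*4)) - (177 - 1*(-36)) = 1/(6*(-85/103)*(64 - 4)) - (177 + 36) = 1/(6*(-85*1/103)*60) - 1*213 = 1/(6*(-85/103)*60) - 213 = 1/(-30600/103) - 213 = -103/30600 - 213 = -6517903/30600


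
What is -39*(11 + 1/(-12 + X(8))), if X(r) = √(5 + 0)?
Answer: -59163/139 + 39*√5/139 ≈ -425.01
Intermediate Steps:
X(r) = √5
-39*(11 + 1/(-12 + X(8))) = -39*(11 + 1/(-12 + √5)) = -429 - 39/(-12 + √5)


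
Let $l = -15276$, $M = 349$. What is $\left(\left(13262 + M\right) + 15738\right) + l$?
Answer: $14073$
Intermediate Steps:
$\left(\left(13262 + M\right) + 15738\right) + l = \left(\left(13262 + 349\right) + 15738\right) - 15276 = \left(13611 + 15738\right) - 15276 = 29349 - 15276 = 14073$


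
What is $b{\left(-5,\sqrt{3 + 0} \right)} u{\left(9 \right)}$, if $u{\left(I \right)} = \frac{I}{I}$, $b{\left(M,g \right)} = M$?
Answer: $-5$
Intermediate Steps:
$u{\left(I \right)} = 1$
$b{\left(-5,\sqrt{3 + 0} \right)} u{\left(9 \right)} = \left(-5\right) 1 = -5$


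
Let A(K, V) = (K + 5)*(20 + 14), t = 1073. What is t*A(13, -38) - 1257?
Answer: 655419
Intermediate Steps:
A(K, V) = 170 + 34*K (A(K, V) = (5 + K)*34 = 170 + 34*K)
t*A(13, -38) - 1257 = 1073*(170 + 34*13) - 1257 = 1073*(170 + 442) - 1257 = 1073*612 - 1257 = 656676 - 1257 = 655419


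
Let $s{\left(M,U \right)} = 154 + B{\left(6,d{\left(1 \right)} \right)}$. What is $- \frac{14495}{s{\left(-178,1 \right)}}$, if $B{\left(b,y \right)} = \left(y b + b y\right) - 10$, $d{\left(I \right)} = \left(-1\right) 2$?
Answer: $- \frac{2899}{24} \approx -120.79$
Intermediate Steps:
$d{\left(I \right)} = -2$
$B{\left(b,y \right)} = -10 + 2 b y$ ($B{\left(b,y \right)} = \left(b y + b y\right) - 10 = 2 b y - 10 = -10 + 2 b y$)
$s{\left(M,U \right)} = 120$ ($s{\left(M,U \right)} = 154 + \left(-10 + 2 \cdot 6 \left(-2\right)\right) = 154 - 34 = 120$)
$- \frac{14495}{s{\left(-178,1 \right)}} = - \frac{14495}{120} = \left(-14495\right) \frac{1}{120} = - \frac{2899}{24}$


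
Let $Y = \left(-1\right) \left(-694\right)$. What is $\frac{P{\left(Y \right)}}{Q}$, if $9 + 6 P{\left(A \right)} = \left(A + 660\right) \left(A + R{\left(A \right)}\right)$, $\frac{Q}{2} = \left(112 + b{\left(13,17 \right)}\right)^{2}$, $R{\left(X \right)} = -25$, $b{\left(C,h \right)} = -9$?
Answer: $\frac{301939}{42436} \approx 7.1152$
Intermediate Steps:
$Y = 694$
$Q = 21218$ ($Q = 2 \left(112 - 9\right)^{2} = 2 \cdot 103^{2} = 2 \cdot 10609 = 21218$)
$P{\left(A \right)} = - \frac{3}{2} + \frac{\left(-25 + A\right) \left(660 + A\right)}{6}$ ($P{\left(A \right)} = - \frac{3}{2} + \frac{\left(A + 660\right) \left(A - 25\right)}{6} = - \frac{3}{2} + \frac{\left(660 + A\right) \left(-25 + A\right)}{6} = - \frac{3}{2} + \frac{\left(-25 + A\right) \left(660 + A\right)}{6}$)
$\frac{P{\left(Y \right)}}{Q} = \frac{- \frac{5503}{2} + \frac{694^{2}}{6} + \frac{635}{6} \cdot 694}{21218} = \left(- \frac{5503}{2} + \frac{1}{6} \cdot 481636 + \frac{220345}{3}\right) \frac{1}{21218} = \left(- \frac{5503}{2} + \frac{240818}{3} + \frac{220345}{3}\right) \frac{1}{21218} = \frac{301939}{2} \cdot \frac{1}{21218} = \frac{301939}{42436}$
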